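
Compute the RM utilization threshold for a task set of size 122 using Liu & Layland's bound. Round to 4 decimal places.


Compute 2^(1/122) = 1.0056977048
Subtract 1: 1.0056977048 - 1 = 0.0056977048
Multiply by n: 122 * 0.0056977048 = 0.6951199856
Round to 4 dp: 0.6951

0.6951


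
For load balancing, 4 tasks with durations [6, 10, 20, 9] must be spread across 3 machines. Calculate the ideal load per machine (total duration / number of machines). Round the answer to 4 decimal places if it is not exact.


Total processing time = 6 + 10 + 20 + 9 = 45
Number of machines = 3
Ideal balanced load = 45 / 3 = 15.0

15.0


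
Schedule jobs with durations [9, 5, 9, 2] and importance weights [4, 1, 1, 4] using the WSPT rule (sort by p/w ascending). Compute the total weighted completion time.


Compute p/w ratios and sort ascending (WSPT): [(2, 4), (9, 4), (5, 1), (9, 1)]
Compute weighted completion times:
  Job (p=2,w=4): C=2, w*C=4*2=8
  Job (p=9,w=4): C=11, w*C=4*11=44
  Job (p=5,w=1): C=16, w*C=1*16=16
  Job (p=9,w=1): C=25, w*C=1*25=25
Total weighted completion time = 93

93


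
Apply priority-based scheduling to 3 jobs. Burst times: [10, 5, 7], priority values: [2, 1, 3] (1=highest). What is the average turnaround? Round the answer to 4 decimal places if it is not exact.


Sort by priority (ascending = highest first):
Order: [(1, 5), (2, 10), (3, 7)]
Completion times:
  Priority 1, burst=5, C=5
  Priority 2, burst=10, C=15
  Priority 3, burst=7, C=22
Average turnaround = 42/3 = 14.0

14.0


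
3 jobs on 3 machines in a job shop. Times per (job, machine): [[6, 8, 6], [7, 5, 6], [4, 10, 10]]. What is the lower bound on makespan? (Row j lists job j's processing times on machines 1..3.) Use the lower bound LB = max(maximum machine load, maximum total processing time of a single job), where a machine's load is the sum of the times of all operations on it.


Machine loads:
  Machine 1: 6 + 7 + 4 = 17
  Machine 2: 8 + 5 + 10 = 23
  Machine 3: 6 + 6 + 10 = 22
Max machine load = 23
Job totals:
  Job 1: 20
  Job 2: 18
  Job 3: 24
Max job total = 24
Lower bound = max(23, 24) = 24

24


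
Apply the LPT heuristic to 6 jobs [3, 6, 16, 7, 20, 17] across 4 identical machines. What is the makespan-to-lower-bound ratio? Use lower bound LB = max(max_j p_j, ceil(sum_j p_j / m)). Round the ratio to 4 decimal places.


LPT order: [20, 17, 16, 7, 6, 3]
Machine loads after assignment: [20, 17, 16, 16]
LPT makespan = 20
Lower bound = max(max_job, ceil(total/4)) = max(20, 18) = 20
Ratio = 20 / 20 = 1.0

1.0


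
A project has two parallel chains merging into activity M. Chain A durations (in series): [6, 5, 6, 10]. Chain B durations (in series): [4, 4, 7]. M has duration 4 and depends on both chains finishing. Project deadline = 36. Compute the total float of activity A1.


Forward pass: ES(A1) = sum of predecessors on chain A = 0
EF = ES + duration = 0 + 6 = 6
Backward pass: LF(M) = deadline = 36; LS(M) = 36 - 4 = 32
LF(A1) = LS(M) - sum(successors on chain A) = 32 - 21 = 11
LS = LF - duration = 11 - 6 = 5
Total float = LS - ES = 5 - 0 = 5

5


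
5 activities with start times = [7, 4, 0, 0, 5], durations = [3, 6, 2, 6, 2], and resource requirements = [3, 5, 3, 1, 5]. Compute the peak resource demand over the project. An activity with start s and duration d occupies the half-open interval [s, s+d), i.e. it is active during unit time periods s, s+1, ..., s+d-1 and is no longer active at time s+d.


Each activity i is active on [start_i, start_i + duration_i).
Compute total resource usage per time slot:
  t=0: active resources = [3, 1], total = 4
  t=1: active resources = [3, 1], total = 4
  t=2: active resources = [1], total = 1
  t=3: active resources = [1], total = 1
  t=4: active resources = [5, 1], total = 6
  t=5: active resources = [5, 1, 5], total = 11
  t=6: active resources = [5, 5], total = 10
  t=7: active resources = [3, 5], total = 8
  t=8: active resources = [3, 5], total = 8
  t=9: active resources = [3, 5], total = 8
Peak resource demand = 11

11


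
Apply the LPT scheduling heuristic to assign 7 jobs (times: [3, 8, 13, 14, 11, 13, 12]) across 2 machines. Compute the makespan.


Sort jobs in decreasing order (LPT): [14, 13, 13, 12, 11, 8, 3]
Assign each job to the least loaded machine:
  Machine 1: jobs [14, 12, 11], load = 37
  Machine 2: jobs [13, 13, 8, 3], load = 37
Makespan = max load = 37

37


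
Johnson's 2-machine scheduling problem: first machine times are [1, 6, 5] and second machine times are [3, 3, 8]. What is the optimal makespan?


Apply Johnson's rule:
  Group 1 (a <= b): [(1, 1, 3), (3, 5, 8)]
  Group 2 (a > b): [(2, 6, 3)]
Optimal job order: [1, 3, 2]
Schedule:
  Job 1: M1 done at 1, M2 done at 4
  Job 3: M1 done at 6, M2 done at 14
  Job 2: M1 done at 12, M2 done at 17
Makespan = 17

17


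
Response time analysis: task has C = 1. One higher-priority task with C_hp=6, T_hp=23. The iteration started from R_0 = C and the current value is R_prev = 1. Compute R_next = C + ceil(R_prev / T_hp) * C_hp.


R_next = C + ceil(R_prev / T_hp) * C_hp
ceil(1 / 23) = ceil(0.0435) = 1
Interference = 1 * 6 = 6
R_next = 1 + 6 = 7

7


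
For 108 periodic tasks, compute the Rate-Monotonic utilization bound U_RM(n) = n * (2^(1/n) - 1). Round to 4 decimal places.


Compute 2^(1/108) = 1.0064386691
Subtract 1: 1.0064386691 - 1 = 0.0064386691
Multiply by n: 108 * 0.0064386691 = 0.6953762628
Round to 4 dp: 0.6954

0.6954


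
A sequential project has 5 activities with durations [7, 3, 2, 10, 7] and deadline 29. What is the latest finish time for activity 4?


LF(activity 4) = deadline - sum of successor durations
Successors: activities 5 through 5 with durations [7]
Sum of successor durations = 7
LF = 29 - 7 = 22

22


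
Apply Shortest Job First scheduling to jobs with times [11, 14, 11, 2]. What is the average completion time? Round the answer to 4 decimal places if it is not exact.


SJF order (ascending): [2, 11, 11, 14]
Completion times:
  Job 1: burst=2, C=2
  Job 2: burst=11, C=13
  Job 3: burst=11, C=24
  Job 4: burst=14, C=38
Average completion = 77/4 = 19.25

19.25


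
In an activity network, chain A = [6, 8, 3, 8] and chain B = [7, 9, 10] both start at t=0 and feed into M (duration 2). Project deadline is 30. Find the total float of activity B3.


Forward pass: ES(B3) = sum of predecessors on chain B = 16
EF = ES + duration = 16 + 10 = 26
Backward pass: LF(M) = deadline = 30; LS(M) = 30 - 2 = 28
LF(B3) = LS(M) - sum(successors on chain B) = 28 - 0 = 28
LS = LF - duration = 28 - 10 = 18
Total float = LS - ES = 18 - 16 = 2

2


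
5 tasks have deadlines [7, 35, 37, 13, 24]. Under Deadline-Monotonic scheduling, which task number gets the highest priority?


Sort tasks by relative deadline (ascending):
  Task 1: deadline = 7
  Task 4: deadline = 13
  Task 5: deadline = 24
  Task 2: deadline = 35
  Task 3: deadline = 37
Priority order (highest first): [1, 4, 5, 2, 3]
Highest priority task = 1

1


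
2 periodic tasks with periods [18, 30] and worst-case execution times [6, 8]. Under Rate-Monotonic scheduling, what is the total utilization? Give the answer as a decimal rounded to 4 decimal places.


Compute individual utilizations (exact fractions):
  Task 1: C/T = 6/18 = 1/3 (approx. 0.3333)
  Task 2: C/T = 8/30 = 4/15 (approx. 0.2667)
Total utilization U = 1/3 + 4/15 = 3/5
Rounded to 4 decimal places: U = 0.6000
RM (Liu & Layland) bound for 2 tasks = 0.828427; compare with U = 3/5 (approx. 0.600000)
U <= bound, so schedulable by RM sufficient condition.

0.6000


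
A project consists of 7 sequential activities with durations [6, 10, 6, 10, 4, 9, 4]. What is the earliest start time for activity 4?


Activity 4 starts after activities 1 through 3 complete.
Predecessor durations: [6, 10, 6]
ES = 6 + 10 + 6 = 22

22


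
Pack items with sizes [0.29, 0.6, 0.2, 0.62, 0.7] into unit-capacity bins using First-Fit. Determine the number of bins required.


Place items sequentially using First-Fit:
  Item 0.29 -> new Bin 1
  Item 0.6 -> Bin 1 (now 0.89)
  Item 0.2 -> new Bin 2
  Item 0.62 -> Bin 2 (now 0.82)
  Item 0.7 -> new Bin 3
Total bins used = 3

3


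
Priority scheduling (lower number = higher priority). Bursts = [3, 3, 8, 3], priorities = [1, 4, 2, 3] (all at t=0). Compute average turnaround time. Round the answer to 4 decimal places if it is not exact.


Sort by priority (ascending = highest first):
Order: [(1, 3), (2, 8), (3, 3), (4, 3)]
Completion times:
  Priority 1, burst=3, C=3
  Priority 2, burst=8, C=11
  Priority 3, burst=3, C=14
  Priority 4, burst=3, C=17
Average turnaround = 45/4 = 11.25

11.25


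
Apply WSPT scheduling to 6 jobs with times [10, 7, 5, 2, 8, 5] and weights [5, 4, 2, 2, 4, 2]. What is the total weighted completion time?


Compute p/w ratios and sort ascending (WSPT): [(2, 2), (7, 4), (10, 5), (8, 4), (5, 2), (5, 2)]
Compute weighted completion times:
  Job (p=2,w=2): C=2, w*C=2*2=4
  Job (p=7,w=4): C=9, w*C=4*9=36
  Job (p=10,w=5): C=19, w*C=5*19=95
  Job (p=8,w=4): C=27, w*C=4*27=108
  Job (p=5,w=2): C=32, w*C=2*32=64
  Job (p=5,w=2): C=37, w*C=2*37=74
Total weighted completion time = 381

381


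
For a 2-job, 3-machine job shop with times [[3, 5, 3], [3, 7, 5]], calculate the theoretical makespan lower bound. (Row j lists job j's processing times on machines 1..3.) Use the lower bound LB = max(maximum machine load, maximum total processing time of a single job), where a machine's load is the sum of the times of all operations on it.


Machine loads:
  Machine 1: 3 + 3 = 6
  Machine 2: 5 + 7 = 12
  Machine 3: 3 + 5 = 8
Max machine load = 12
Job totals:
  Job 1: 11
  Job 2: 15
Max job total = 15
Lower bound = max(12, 15) = 15

15


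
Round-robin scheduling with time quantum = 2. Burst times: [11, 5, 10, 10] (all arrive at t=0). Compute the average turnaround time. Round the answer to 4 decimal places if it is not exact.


Time quantum = 2
Execution trace:
  J1 runs 2 units, time = 2
  J2 runs 2 units, time = 4
  J3 runs 2 units, time = 6
  J4 runs 2 units, time = 8
  J1 runs 2 units, time = 10
  J2 runs 2 units, time = 12
  J3 runs 2 units, time = 14
  J4 runs 2 units, time = 16
  J1 runs 2 units, time = 18
  J2 runs 1 units, time = 19
  J3 runs 2 units, time = 21
  J4 runs 2 units, time = 23
  J1 runs 2 units, time = 25
  J3 runs 2 units, time = 27
  J4 runs 2 units, time = 29
  J1 runs 2 units, time = 31
  J3 runs 2 units, time = 33
  J4 runs 2 units, time = 35
  J1 runs 1 units, time = 36
Finish times: [36, 19, 33, 35]
Average turnaround = 123/4 = 30.75

30.75


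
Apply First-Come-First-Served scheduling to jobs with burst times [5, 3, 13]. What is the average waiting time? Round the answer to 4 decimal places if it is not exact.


FCFS order (as given): [5, 3, 13]
Waiting times:
  Job 1: wait = 0
  Job 2: wait = 5
  Job 3: wait = 8
Sum of waiting times = 13
Average waiting time = 13/3 = 4.3333

4.3333


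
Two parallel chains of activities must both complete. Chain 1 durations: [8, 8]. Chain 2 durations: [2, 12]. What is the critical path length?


Path A total = 8 + 8 = 16
Path B total = 2 + 12 = 14
Critical path = longest path = max(16, 14) = 16

16


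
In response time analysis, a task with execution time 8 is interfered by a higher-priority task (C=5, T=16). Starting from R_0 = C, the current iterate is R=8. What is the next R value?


R_next = C + ceil(R_prev / T_hp) * C_hp
ceil(8 / 16) = ceil(0.5) = 1
Interference = 1 * 5 = 5
R_next = 8 + 5 = 13

13


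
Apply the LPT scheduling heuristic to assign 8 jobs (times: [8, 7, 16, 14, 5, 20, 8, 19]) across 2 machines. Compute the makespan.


Sort jobs in decreasing order (LPT): [20, 19, 16, 14, 8, 8, 7, 5]
Assign each job to the least loaded machine:
  Machine 1: jobs [20, 14, 8, 7], load = 49
  Machine 2: jobs [19, 16, 8, 5], load = 48
Makespan = max load = 49

49


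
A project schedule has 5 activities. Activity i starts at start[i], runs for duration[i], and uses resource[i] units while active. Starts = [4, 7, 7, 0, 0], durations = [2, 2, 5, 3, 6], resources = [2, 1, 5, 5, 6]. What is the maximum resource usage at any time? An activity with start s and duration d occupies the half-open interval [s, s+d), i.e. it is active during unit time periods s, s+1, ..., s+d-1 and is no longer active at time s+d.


Each activity i is active on [start_i, start_i + duration_i).
Compute total resource usage per time slot:
  t=0: active resources = [5, 6], total = 11
  t=1: active resources = [5, 6], total = 11
  t=2: active resources = [5, 6], total = 11
  t=3: active resources = [6], total = 6
  t=4: active resources = [2, 6], total = 8
  t=5: active resources = [2, 6], total = 8
  t=6: active resources = [], total = 0
  t=7: active resources = [1, 5], total = 6
  t=8: active resources = [1, 5], total = 6
  t=9: active resources = [5], total = 5
  t=10: active resources = [5], total = 5
  t=11: active resources = [5], total = 5
Peak resource demand = 11

11


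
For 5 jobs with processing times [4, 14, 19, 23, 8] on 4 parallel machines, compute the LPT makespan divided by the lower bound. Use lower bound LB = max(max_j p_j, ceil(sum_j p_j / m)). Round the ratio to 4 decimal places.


LPT order: [23, 19, 14, 8, 4]
Machine loads after assignment: [23, 19, 14, 12]
LPT makespan = 23
Lower bound = max(max_job, ceil(total/4)) = max(23, 17) = 23
Ratio = 23 / 23 = 1.0

1.0


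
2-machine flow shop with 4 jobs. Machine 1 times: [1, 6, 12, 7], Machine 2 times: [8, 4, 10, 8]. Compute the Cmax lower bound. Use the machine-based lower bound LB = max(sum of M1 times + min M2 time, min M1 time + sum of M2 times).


LB1 = sum(M1 times) + min(M2 times) = 26 + 4 = 30
LB2 = min(M1 times) + sum(M2 times) = 1 + 30 = 31
Lower bound = max(LB1, LB2) = max(30, 31) = 31

31


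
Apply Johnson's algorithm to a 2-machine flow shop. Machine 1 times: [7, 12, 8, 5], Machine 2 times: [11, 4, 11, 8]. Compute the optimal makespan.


Apply Johnson's rule:
  Group 1 (a <= b): [(4, 5, 8), (1, 7, 11), (3, 8, 11)]
  Group 2 (a > b): [(2, 12, 4)]
Optimal job order: [4, 1, 3, 2]
Schedule:
  Job 4: M1 done at 5, M2 done at 13
  Job 1: M1 done at 12, M2 done at 24
  Job 3: M1 done at 20, M2 done at 35
  Job 2: M1 done at 32, M2 done at 39
Makespan = 39

39


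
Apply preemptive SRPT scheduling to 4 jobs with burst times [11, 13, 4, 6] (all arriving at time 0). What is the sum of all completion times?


Since all jobs arrive at t=0, SRPT equals SPT ordering.
SPT order: [4, 6, 11, 13]
Completion times:
  Job 1: p=4, C=4
  Job 2: p=6, C=10
  Job 3: p=11, C=21
  Job 4: p=13, C=34
Total completion time = 4 + 10 + 21 + 34 = 69

69


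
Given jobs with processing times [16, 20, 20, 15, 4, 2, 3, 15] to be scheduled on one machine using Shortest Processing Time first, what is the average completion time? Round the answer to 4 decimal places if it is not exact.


Sort jobs by processing time (SPT order): [2, 3, 4, 15, 15, 16, 20, 20]
Compute completion times sequentially:
  Job 1: processing = 2, completes at 2
  Job 2: processing = 3, completes at 5
  Job 3: processing = 4, completes at 9
  Job 4: processing = 15, completes at 24
  Job 5: processing = 15, completes at 39
  Job 6: processing = 16, completes at 55
  Job 7: processing = 20, completes at 75
  Job 8: processing = 20, completes at 95
Sum of completion times = 304
Average completion time = 304/8 = 38.0

38.0


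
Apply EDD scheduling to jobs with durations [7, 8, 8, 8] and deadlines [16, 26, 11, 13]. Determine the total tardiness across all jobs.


Sort by due date (EDD order): [(8, 11), (8, 13), (7, 16), (8, 26)]
Compute completion times and tardiness:
  Job 1: p=8, d=11, C=8, tardiness=max(0,8-11)=0
  Job 2: p=8, d=13, C=16, tardiness=max(0,16-13)=3
  Job 3: p=7, d=16, C=23, tardiness=max(0,23-16)=7
  Job 4: p=8, d=26, C=31, tardiness=max(0,31-26)=5
Total tardiness = 15

15


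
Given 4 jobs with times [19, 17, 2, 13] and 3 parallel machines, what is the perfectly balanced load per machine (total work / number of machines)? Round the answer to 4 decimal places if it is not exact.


Total processing time = 19 + 17 + 2 + 13 = 51
Number of machines = 3
Ideal balanced load = 51 / 3 = 17.0

17.0


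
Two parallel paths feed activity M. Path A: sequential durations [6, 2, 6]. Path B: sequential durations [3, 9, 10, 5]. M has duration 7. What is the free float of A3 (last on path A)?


ES(A3) = sum of predecessors on chain A = 8
EF(A3) = ES + duration = 8 + 6 = 14
Successor of A3 is M. ES(M) = max(sum(A), sum(B)) = max(14, 27) = 27
Free float = ES(successor) - EF(current) = 27 - 14 = 13

13


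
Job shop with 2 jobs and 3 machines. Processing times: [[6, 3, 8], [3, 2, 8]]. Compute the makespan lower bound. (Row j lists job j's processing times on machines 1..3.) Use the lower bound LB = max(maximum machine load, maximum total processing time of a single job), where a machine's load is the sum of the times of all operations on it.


Machine loads:
  Machine 1: 6 + 3 = 9
  Machine 2: 3 + 2 = 5
  Machine 3: 8 + 8 = 16
Max machine load = 16
Job totals:
  Job 1: 17
  Job 2: 13
Max job total = 17
Lower bound = max(16, 17) = 17

17


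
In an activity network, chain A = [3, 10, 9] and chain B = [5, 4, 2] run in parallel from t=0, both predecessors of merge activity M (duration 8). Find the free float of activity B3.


ES(B3) = sum of predecessors on chain B = 9
EF(B3) = ES + duration = 9 + 2 = 11
Successor of B3 is M. ES(M) = max(sum(A), sum(B)) = max(22, 11) = 22
Free float = ES(successor) - EF(current) = 22 - 11 = 11

11


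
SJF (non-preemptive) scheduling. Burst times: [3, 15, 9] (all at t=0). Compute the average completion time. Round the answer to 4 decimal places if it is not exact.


SJF order (ascending): [3, 9, 15]
Completion times:
  Job 1: burst=3, C=3
  Job 2: burst=9, C=12
  Job 3: burst=15, C=27
Average completion = 42/3 = 14.0

14.0


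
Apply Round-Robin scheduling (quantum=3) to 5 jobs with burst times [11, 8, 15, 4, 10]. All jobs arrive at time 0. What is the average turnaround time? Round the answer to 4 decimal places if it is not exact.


Time quantum = 3
Execution trace:
  J1 runs 3 units, time = 3
  J2 runs 3 units, time = 6
  J3 runs 3 units, time = 9
  J4 runs 3 units, time = 12
  J5 runs 3 units, time = 15
  J1 runs 3 units, time = 18
  J2 runs 3 units, time = 21
  J3 runs 3 units, time = 24
  J4 runs 1 units, time = 25
  J5 runs 3 units, time = 28
  J1 runs 3 units, time = 31
  J2 runs 2 units, time = 33
  J3 runs 3 units, time = 36
  J5 runs 3 units, time = 39
  J1 runs 2 units, time = 41
  J3 runs 3 units, time = 44
  J5 runs 1 units, time = 45
  J3 runs 3 units, time = 48
Finish times: [41, 33, 48, 25, 45]
Average turnaround = 192/5 = 38.4

38.4


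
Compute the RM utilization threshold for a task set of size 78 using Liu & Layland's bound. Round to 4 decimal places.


Compute 2^(1/78) = 1.0089261045
Subtract 1: 1.0089261045 - 1 = 0.0089261045
Multiply by n: 78 * 0.0089261045 = 0.6962361510
Round to 4 dp: 0.6962

0.6962


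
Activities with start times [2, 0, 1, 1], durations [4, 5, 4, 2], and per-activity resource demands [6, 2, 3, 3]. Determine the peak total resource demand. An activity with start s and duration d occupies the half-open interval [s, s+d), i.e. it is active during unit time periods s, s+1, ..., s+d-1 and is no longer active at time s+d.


Each activity i is active on [start_i, start_i + duration_i).
Compute total resource usage per time slot:
  t=0: active resources = [2], total = 2
  t=1: active resources = [2, 3, 3], total = 8
  t=2: active resources = [6, 2, 3, 3], total = 14
  t=3: active resources = [6, 2, 3], total = 11
  t=4: active resources = [6, 2, 3], total = 11
  t=5: active resources = [6], total = 6
Peak resource demand = 14

14


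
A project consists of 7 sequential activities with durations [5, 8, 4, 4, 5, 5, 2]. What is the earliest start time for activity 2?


Activity 2 starts after activities 1 through 1 complete.
Predecessor durations: [5]
ES = 5 = 5

5


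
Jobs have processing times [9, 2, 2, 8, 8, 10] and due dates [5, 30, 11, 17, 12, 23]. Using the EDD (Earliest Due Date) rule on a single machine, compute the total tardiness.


Sort by due date (EDD order): [(9, 5), (2, 11), (8, 12), (8, 17), (10, 23), (2, 30)]
Compute completion times and tardiness:
  Job 1: p=9, d=5, C=9, tardiness=max(0,9-5)=4
  Job 2: p=2, d=11, C=11, tardiness=max(0,11-11)=0
  Job 3: p=8, d=12, C=19, tardiness=max(0,19-12)=7
  Job 4: p=8, d=17, C=27, tardiness=max(0,27-17)=10
  Job 5: p=10, d=23, C=37, tardiness=max(0,37-23)=14
  Job 6: p=2, d=30, C=39, tardiness=max(0,39-30)=9
Total tardiness = 44

44


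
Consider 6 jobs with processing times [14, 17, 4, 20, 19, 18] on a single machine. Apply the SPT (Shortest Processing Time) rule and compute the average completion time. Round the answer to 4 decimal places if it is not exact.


Sort jobs by processing time (SPT order): [4, 14, 17, 18, 19, 20]
Compute completion times sequentially:
  Job 1: processing = 4, completes at 4
  Job 2: processing = 14, completes at 18
  Job 3: processing = 17, completes at 35
  Job 4: processing = 18, completes at 53
  Job 5: processing = 19, completes at 72
  Job 6: processing = 20, completes at 92
Sum of completion times = 274
Average completion time = 274/6 = 45.6667

45.6667


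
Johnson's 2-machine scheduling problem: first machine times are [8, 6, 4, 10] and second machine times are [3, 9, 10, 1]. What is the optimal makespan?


Apply Johnson's rule:
  Group 1 (a <= b): [(3, 4, 10), (2, 6, 9)]
  Group 2 (a > b): [(1, 8, 3), (4, 10, 1)]
Optimal job order: [3, 2, 1, 4]
Schedule:
  Job 3: M1 done at 4, M2 done at 14
  Job 2: M1 done at 10, M2 done at 23
  Job 1: M1 done at 18, M2 done at 26
  Job 4: M1 done at 28, M2 done at 29
Makespan = 29

29


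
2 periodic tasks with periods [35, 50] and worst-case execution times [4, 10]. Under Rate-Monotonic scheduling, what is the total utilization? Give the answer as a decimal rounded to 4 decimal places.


Compute individual utilizations (exact fractions):
  Task 1: C/T = 4/35 (approx. 0.1143)
  Task 2: C/T = 10/50 = 1/5 (approx. 0.2)
Total utilization U = 4/35 + 1/5 = 11/35
Rounded to 4 decimal places: U = 0.3143
RM (Liu & Layland) bound for 2 tasks = 0.828427; compare with U = 11/35 (approx. 0.314286)
U <= bound, so schedulable by RM sufficient condition.

0.3143


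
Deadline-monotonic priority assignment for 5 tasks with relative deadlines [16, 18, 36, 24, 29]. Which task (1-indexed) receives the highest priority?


Sort tasks by relative deadline (ascending):
  Task 1: deadline = 16
  Task 2: deadline = 18
  Task 4: deadline = 24
  Task 5: deadline = 29
  Task 3: deadline = 36
Priority order (highest first): [1, 2, 4, 5, 3]
Highest priority task = 1

1


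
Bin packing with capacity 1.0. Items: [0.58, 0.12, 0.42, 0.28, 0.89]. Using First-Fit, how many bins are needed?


Place items sequentially using First-Fit:
  Item 0.58 -> new Bin 1
  Item 0.12 -> Bin 1 (now 0.7)
  Item 0.42 -> new Bin 2
  Item 0.28 -> Bin 1 (now 0.98)
  Item 0.89 -> new Bin 3
Total bins used = 3

3


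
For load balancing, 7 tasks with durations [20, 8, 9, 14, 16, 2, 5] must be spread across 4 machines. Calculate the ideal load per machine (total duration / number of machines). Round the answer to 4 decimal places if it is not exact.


Total processing time = 20 + 8 + 9 + 14 + 16 + 2 + 5 = 74
Number of machines = 4
Ideal balanced load = 74 / 4 = 18.5

18.5


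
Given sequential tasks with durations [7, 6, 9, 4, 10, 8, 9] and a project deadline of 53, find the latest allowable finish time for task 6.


LF(activity 6) = deadline - sum of successor durations
Successors: activities 7 through 7 with durations [9]
Sum of successor durations = 9
LF = 53 - 9 = 44

44


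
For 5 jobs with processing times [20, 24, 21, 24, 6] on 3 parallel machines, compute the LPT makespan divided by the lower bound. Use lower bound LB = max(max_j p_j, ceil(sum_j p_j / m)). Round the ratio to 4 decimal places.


LPT order: [24, 24, 21, 20, 6]
Machine loads after assignment: [30, 24, 41]
LPT makespan = 41
Lower bound = max(max_job, ceil(total/3)) = max(24, 32) = 32
Ratio = 41 / 32 = 1.2813

1.2813


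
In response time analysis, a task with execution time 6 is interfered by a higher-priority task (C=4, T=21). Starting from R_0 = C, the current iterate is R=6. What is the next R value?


R_next = C + ceil(R_prev / T_hp) * C_hp
ceil(6 / 21) = ceil(0.2857) = 1
Interference = 1 * 4 = 4
R_next = 6 + 4 = 10

10


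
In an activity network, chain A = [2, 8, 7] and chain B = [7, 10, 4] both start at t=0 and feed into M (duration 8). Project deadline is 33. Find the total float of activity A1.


Forward pass: ES(A1) = sum of predecessors on chain A = 0
EF = ES + duration = 0 + 2 = 2
Backward pass: LF(M) = deadline = 33; LS(M) = 33 - 8 = 25
LF(A1) = LS(M) - sum(successors on chain A) = 25 - 15 = 10
LS = LF - duration = 10 - 2 = 8
Total float = LS - ES = 8 - 0 = 8

8


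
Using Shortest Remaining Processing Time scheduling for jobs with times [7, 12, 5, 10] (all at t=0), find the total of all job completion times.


Since all jobs arrive at t=0, SRPT equals SPT ordering.
SPT order: [5, 7, 10, 12]
Completion times:
  Job 1: p=5, C=5
  Job 2: p=7, C=12
  Job 3: p=10, C=22
  Job 4: p=12, C=34
Total completion time = 5 + 12 + 22 + 34 = 73

73


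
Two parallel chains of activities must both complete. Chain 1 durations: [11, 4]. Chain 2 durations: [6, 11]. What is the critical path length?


Path A total = 11 + 4 = 15
Path B total = 6 + 11 = 17
Critical path = longest path = max(15, 17) = 17

17


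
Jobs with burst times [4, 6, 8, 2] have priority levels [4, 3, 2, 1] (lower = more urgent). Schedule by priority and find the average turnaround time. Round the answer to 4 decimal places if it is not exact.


Sort by priority (ascending = highest first):
Order: [(1, 2), (2, 8), (3, 6), (4, 4)]
Completion times:
  Priority 1, burst=2, C=2
  Priority 2, burst=8, C=10
  Priority 3, burst=6, C=16
  Priority 4, burst=4, C=20
Average turnaround = 48/4 = 12.0

12.0


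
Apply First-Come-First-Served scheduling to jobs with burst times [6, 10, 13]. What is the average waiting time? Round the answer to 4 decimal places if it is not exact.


FCFS order (as given): [6, 10, 13]
Waiting times:
  Job 1: wait = 0
  Job 2: wait = 6
  Job 3: wait = 16
Sum of waiting times = 22
Average waiting time = 22/3 = 7.3333

7.3333


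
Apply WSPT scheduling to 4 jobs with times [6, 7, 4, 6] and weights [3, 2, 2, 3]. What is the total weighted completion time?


Compute p/w ratios and sort ascending (WSPT): [(6, 3), (4, 2), (6, 3), (7, 2)]
Compute weighted completion times:
  Job (p=6,w=3): C=6, w*C=3*6=18
  Job (p=4,w=2): C=10, w*C=2*10=20
  Job (p=6,w=3): C=16, w*C=3*16=48
  Job (p=7,w=2): C=23, w*C=2*23=46
Total weighted completion time = 132

132


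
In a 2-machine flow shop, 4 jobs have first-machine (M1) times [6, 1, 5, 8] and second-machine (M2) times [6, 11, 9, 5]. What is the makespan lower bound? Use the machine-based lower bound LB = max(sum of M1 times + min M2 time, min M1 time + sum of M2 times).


LB1 = sum(M1 times) + min(M2 times) = 20 + 5 = 25
LB2 = min(M1 times) + sum(M2 times) = 1 + 31 = 32
Lower bound = max(LB1, LB2) = max(25, 32) = 32

32


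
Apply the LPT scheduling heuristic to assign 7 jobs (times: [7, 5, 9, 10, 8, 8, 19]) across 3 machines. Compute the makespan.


Sort jobs in decreasing order (LPT): [19, 10, 9, 8, 8, 7, 5]
Assign each job to the least loaded machine:
  Machine 1: jobs [19], load = 19
  Machine 2: jobs [10, 8, 5], load = 23
  Machine 3: jobs [9, 8, 7], load = 24
Makespan = max load = 24

24


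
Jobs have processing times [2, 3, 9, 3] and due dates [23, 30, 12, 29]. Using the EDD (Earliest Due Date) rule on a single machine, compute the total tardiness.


Sort by due date (EDD order): [(9, 12), (2, 23), (3, 29), (3, 30)]
Compute completion times and tardiness:
  Job 1: p=9, d=12, C=9, tardiness=max(0,9-12)=0
  Job 2: p=2, d=23, C=11, tardiness=max(0,11-23)=0
  Job 3: p=3, d=29, C=14, tardiness=max(0,14-29)=0
  Job 4: p=3, d=30, C=17, tardiness=max(0,17-30)=0
Total tardiness = 0

0


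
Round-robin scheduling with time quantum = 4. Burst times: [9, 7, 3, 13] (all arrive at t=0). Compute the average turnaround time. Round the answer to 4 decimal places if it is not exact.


Time quantum = 4
Execution trace:
  J1 runs 4 units, time = 4
  J2 runs 4 units, time = 8
  J3 runs 3 units, time = 11
  J4 runs 4 units, time = 15
  J1 runs 4 units, time = 19
  J2 runs 3 units, time = 22
  J4 runs 4 units, time = 26
  J1 runs 1 units, time = 27
  J4 runs 4 units, time = 31
  J4 runs 1 units, time = 32
Finish times: [27, 22, 11, 32]
Average turnaround = 92/4 = 23.0

23.0


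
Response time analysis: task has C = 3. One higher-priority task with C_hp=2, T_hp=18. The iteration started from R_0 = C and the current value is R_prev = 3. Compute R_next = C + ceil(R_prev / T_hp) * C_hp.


R_next = C + ceil(R_prev / T_hp) * C_hp
ceil(3 / 18) = ceil(0.1667) = 1
Interference = 1 * 2 = 2
R_next = 3 + 2 = 5

5


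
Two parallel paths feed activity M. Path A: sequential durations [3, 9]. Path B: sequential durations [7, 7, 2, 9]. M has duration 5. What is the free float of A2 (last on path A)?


ES(A2) = sum of predecessors on chain A = 3
EF(A2) = ES + duration = 3 + 9 = 12
Successor of A2 is M. ES(M) = max(sum(A), sum(B)) = max(12, 25) = 25
Free float = ES(successor) - EF(current) = 25 - 12 = 13

13


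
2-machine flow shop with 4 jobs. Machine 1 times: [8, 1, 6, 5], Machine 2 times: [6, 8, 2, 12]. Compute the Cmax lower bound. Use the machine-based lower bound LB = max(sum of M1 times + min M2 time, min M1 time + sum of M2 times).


LB1 = sum(M1 times) + min(M2 times) = 20 + 2 = 22
LB2 = min(M1 times) + sum(M2 times) = 1 + 28 = 29
Lower bound = max(LB1, LB2) = max(22, 29) = 29

29


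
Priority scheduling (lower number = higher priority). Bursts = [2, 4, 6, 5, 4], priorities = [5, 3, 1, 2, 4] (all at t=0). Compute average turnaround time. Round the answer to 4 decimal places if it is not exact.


Sort by priority (ascending = highest first):
Order: [(1, 6), (2, 5), (3, 4), (4, 4), (5, 2)]
Completion times:
  Priority 1, burst=6, C=6
  Priority 2, burst=5, C=11
  Priority 3, burst=4, C=15
  Priority 4, burst=4, C=19
  Priority 5, burst=2, C=21
Average turnaround = 72/5 = 14.4

14.4


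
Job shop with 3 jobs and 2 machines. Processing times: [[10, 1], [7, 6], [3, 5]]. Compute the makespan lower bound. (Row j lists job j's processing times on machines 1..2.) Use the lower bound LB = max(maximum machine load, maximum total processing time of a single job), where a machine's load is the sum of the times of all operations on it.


Machine loads:
  Machine 1: 10 + 7 + 3 = 20
  Machine 2: 1 + 6 + 5 = 12
Max machine load = 20
Job totals:
  Job 1: 11
  Job 2: 13
  Job 3: 8
Max job total = 13
Lower bound = max(20, 13) = 20

20


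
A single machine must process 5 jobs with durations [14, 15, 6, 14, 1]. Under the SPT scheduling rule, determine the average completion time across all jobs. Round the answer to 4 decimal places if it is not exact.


Sort jobs by processing time (SPT order): [1, 6, 14, 14, 15]
Compute completion times sequentially:
  Job 1: processing = 1, completes at 1
  Job 2: processing = 6, completes at 7
  Job 3: processing = 14, completes at 21
  Job 4: processing = 14, completes at 35
  Job 5: processing = 15, completes at 50
Sum of completion times = 114
Average completion time = 114/5 = 22.8

22.8


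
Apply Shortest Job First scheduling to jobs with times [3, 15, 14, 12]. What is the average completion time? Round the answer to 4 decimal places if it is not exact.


SJF order (ascending): [3, 12, 14, 15]
Completion times:
  Job 1: burst=3, C=3
  Job 2: burst=12, C=15
  Job 3: burst=14, C=29
  Job 4: burst=15, C=44
Average completion = 91/4 = 22.75

22.75


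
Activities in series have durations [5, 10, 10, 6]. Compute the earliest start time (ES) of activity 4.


Activity 4 starts after activities 1 through 3 complete.
Predecessor durations: [5, 10, 10]
ES = 5 + 10 + 10 = 25

25


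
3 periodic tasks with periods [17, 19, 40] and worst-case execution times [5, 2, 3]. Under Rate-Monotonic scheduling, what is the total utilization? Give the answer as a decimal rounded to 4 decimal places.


Compute individual utilizations (exact fractions):
  Task 1: C/T = 5/17 (approx. 0.2941)
  Task 2: C/T = 2/19 (approx. 0.1053)
  Task 3: C/T = 3/40 (approx. 0.075)
Total utilization U = 5/17 + 2/19 + 3/40 = 6129/12920
Rounded to 4 decimal places: U = 0.4744
RM (Liu & Layland) bound for 3 tasks = 0.779763; compare with U = 6129/12920 (approx. 0.474381)
U <= bound, so schedulable by RM sufficient condition.

0.4744


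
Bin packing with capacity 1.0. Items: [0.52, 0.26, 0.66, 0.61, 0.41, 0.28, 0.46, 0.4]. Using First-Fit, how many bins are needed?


Place items sequentially using First-Fit:
  Item 0.52 -> new Bin 1
  Item 0.26 -> Bin 1 (now 0.78)
  Item 0.66 -> new Bin 2
  Item 0.61 -> new Bin 3
  Item 0.41 -> new Bin 4
  Item 0.28 -> Bin 2 (now 0.94)
  Item 0.46 -> Bin 4 (now 0.87)
  Item 0.4 -> new Bin 5
Total bins used = 5

5


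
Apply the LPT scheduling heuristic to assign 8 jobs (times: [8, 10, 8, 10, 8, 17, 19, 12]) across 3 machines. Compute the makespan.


Sort jobs in decreasing order (LPT): [19, 17, 12, 10, 10, 8, 8, 8]
Assign each job to the least loaded machine:
  Machine 1: jobs [19, 8, 8], load = 35
  Machine 2: jobs [17, 10], load = 27
  Machine 3: jobs [12, 10, 8], load = 30
Makespan = max load = 35

35


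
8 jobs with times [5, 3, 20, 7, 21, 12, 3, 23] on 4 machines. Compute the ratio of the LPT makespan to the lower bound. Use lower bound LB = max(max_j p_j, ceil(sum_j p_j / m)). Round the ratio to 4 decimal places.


LPT order: [23, 21, 20, 12, 7, 5, 3, 3]
Machine loads after assignment: [23, 24, 23, 24]
LPT makespan = 24
Lower bound = max(max_job, ceil(total/4)) = max(23, 24) = 24
Ratio = 24 / 24 = 1.0

1.0


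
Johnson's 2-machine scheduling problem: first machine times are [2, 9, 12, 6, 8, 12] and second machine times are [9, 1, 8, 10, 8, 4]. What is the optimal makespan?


Apply Johnson's rule:
  Group 1 (a <= b): [(1, 2, 9), (4, 6, 10), (5, 8, 8)]
  Group 2 (a > b): [(3, 12, 8), (6, 12, 4), (2, 9, 1)]
Optimal job order: [1, 4, 5, 3, 6, 2]
Schedule:
  Job 1: M1 done at 2, M2 done at 11
  Job 4: M1 done at 8, M2 done at 21
  Job 5: M1 done at 16, M2 done at 29
  Job 3: M1 done at 28, M2 done at 37
  Job 6: M1 done at 40, M2 done at 44
  Job 2: M1 done at 49, M2 done at 50
Makespan = 50

50


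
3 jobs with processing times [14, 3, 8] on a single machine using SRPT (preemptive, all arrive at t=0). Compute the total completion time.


Since all jobs arrive at t=0, SRPT equals SPT ordering.
SPT order: [3, 8, 14]
Completion times:
  Job 1: p=3, C=3
  Job 2: p=8, C=11
  Job 3: p=14, C=25
Total completion time = 3 + 11 + 25 = 39

39


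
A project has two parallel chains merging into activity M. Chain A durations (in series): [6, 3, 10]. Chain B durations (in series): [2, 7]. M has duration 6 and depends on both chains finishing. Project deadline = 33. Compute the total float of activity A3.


Forward pass: ES(A3) = sum of predecessors on chain A = 9
EF = ES + duration = 9 + 10 = 19
Backward pass: LF(M) = deadline = 33; LS(M) = 33 - 6 = 27
LF(A3) = LS(M) - sum(successors on chain A) = 27 - 0 = 27
LS = LF - duration = 27 - 10 = 17
Total float = LS - ES = 17 - 9 = 8

8


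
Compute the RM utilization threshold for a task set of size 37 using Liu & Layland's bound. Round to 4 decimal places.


Compute 2^(1/37) = 1.0189102844
Subtract 1: 1.0189102844 - 1 = 0.0189102844
Multiply by n: 37 * 0.0189102844 = 0.6996805228
Round to 4 dp: 0.6997

0.6997


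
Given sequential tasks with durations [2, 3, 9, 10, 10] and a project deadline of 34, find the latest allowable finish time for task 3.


LF(activity 3) = deadline - sum of successor durations
Successors: activities 4 through 5 with durations [10, 10]
Sum of successor durations = 20
LF = 34 - 20 = 14

14


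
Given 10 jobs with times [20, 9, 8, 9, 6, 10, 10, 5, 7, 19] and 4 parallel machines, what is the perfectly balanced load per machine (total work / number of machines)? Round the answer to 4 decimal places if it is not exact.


Total processing time = 20 + 9 + 8 + 9 + 6 + 10 + 10 + 5 + 7 + 19 = 103
Number of machines = 4
Ideal balanced load = 103 / 4 = 25.75

25.75


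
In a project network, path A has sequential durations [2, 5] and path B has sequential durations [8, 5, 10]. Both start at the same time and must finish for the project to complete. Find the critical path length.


Path A total = 2 + 5 = 7
Path B total = 8 + 5 + 10 = 23
Critical path = longest path = max(7, 23) = 23

23


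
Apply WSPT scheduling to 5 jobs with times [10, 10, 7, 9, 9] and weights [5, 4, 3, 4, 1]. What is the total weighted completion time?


Compute p/w ratios and sort ascending (WSPT): [(10, 5), (9, 4), (7, 3), (10, 4), (9, 1)]
Compute weighted completion times:
  Job (p=10,w=5): C=10, w*C=5*10=50
  Job (p=9,w=4): C=19, w*C=4*19=76
  Job (p=7,w=3): C=26, w*C=3*26=78
  Job (p=10,w=4): C=36, w*C=4*36=144
  Job (p=9,w=1): C=45, w*C=1*45=45
Total weighted completion time = 393

393


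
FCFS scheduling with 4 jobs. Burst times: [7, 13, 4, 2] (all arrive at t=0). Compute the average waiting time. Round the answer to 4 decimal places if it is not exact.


FCFS order (as given): [7, 13, 4, 2]
Waiting times:
  Job 1: wait = 0
  Job 2: wait = 7
  Job 3: wait = 20
  Job 4: wait = 24
Sum of waiting times = 51
Average waiting time = 51/4 = 12.75

12.75


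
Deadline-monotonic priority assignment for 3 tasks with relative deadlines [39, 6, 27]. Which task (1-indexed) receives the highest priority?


Sort tasks by relative deadline (ascending):
  Task 2: deadline = 6
  Task 3: deadline = 27
  Task 1: deadline = 39
Priority order (highest first): [2, 3, 1]
Highest priority task = 2

2


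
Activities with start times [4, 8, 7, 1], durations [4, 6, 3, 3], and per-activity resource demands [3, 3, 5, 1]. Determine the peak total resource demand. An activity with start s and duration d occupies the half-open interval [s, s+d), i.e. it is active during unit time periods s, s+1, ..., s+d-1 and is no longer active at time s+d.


Each activity i is active on [start_i, start_i + duration_i).
Compute total resource usage per time slot:
  t=0: active resources = [], total = 0
  t=1: active resources = [1], total = 1
  t=2: active resources = [1], total = 1
  t=3: active resources = [1], total = 1
  t=4: active resources = [3], total = 3
  t=5: active resources = [3], total = 3
  t=6: active resources = [3], total = 3
  t=7: active resources = [3, 5], total = 8
  t=8: active resources = [3, 5], total = 8
  t=9: active resources = [3, 5], total = 8
  t=10: active resources = [3], total = 3
  t=11: active resources = [3], total = 3
  t=12: active resources = [3], total = 3
  t=13: active resources = [3], total = 3
Peak resource demand = 8

8


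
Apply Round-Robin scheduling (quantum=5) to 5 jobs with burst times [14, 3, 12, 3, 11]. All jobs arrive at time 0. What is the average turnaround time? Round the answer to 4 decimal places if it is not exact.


Time quantum = 5
Execution trace:
  J1 runs 5 units, time = 5
  J2 runs 3 units, time = 8
  J3 runs 5 units, time = 13
  J4 runs 3 units, time = 16
  J5 runs 5 units, time = 21
  J1 runs 5 units, time = 26
  J3 runs 5 units, time = 31
  J5 runs 5 units, time = 36
  J1 runs 4 units, time = 40
  J3 runs 2 units, time = 42
  J5 runs 1 units, time = 43
Finish times: [40, 8, 42, 16, 43]
Average turnaround = 149/5 = 29.8

29.8


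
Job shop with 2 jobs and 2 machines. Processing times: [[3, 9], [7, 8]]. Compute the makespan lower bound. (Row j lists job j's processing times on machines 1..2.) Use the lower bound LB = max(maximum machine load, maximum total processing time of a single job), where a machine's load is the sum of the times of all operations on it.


Machine loads:
  Machine 1: 3 + 7 = 10
  Machine 2: 9 + 8 = 17
Max machine load = 17
Job totals:
  Job 1: 12
  Job 2: 15
Max job total = 15
Lower bound = max(17, 15) = 17

17
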